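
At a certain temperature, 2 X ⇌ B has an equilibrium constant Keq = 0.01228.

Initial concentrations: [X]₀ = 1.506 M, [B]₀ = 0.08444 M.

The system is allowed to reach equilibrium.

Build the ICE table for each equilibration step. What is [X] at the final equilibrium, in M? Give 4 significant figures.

[X]_eq = 1.611 M

Q₀ = 0.03723 vs Keq = 0.01228 ⇒ Q>K, reverse
Step 1:
                    X           B
  I             1.506     0.08444
  C            0.1051    -0.05256
  E             1.611     0.03188
  solve Keq expr → x = -0.05256; check Q = 0.01228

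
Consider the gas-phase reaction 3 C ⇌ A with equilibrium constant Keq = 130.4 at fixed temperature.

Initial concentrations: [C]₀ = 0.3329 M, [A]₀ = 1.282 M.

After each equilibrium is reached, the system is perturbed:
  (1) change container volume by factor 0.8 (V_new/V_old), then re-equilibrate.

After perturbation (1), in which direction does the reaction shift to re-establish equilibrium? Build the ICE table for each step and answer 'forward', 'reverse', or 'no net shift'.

Q₀ = 34.75 vs Keq = 130.4 ⇒ Q<K, forward
Step 1:
                  C         A
  Initial    0.3329     1.282
  Change    -0.1165   0.03884
  Equil      0.2164     1.321
  solve Keq expr → x = 0.03884; check Q = 130.4
Then change container volume by factor 0.8 (V_new/V_old).
Step 2:
                  C         A
  Initial    0.2705     1.651
  Change   -0.03681   0.01227
  Equil      0.2337     1.663
  solve Keq expr → x = 0.01227; check Q = 130.4

Direction: forward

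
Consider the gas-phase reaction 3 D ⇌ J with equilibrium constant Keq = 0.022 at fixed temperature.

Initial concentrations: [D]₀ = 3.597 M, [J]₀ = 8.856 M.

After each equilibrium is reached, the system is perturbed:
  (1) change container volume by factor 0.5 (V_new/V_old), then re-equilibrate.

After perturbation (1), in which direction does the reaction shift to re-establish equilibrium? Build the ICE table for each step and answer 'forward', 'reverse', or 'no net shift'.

Q₀ = 0.1903 vs Keq = 0.022 ⇒ Q>K, reverse
Step 1:
                   D          J
  I            3.597      8.856
  C            3.452     -1.151
  E            7.049      7.705
  solve Keq expr → x = -1.151; check Q = 0.022
Then change container volume by factor 0.5 (V_new/V_old).
Step 2:
                   D          J
  I             14.1      15.41
  C           -4.913      1.638
  E            9.185      17.05
  solve Keq expr → x = 1.638; check Q = 0.022

Direction: forward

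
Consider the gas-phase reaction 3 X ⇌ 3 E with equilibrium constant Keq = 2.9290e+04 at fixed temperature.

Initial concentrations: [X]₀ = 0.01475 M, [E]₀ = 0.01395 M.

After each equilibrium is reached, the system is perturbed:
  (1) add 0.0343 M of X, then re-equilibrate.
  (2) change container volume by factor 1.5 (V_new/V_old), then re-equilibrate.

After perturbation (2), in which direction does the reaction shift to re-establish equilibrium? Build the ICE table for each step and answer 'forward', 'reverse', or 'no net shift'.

Q₀ = 0.846 vs Keq = 2.9290e+04 ⇒ Q<K, forward
Step 1:
                   X          E
  Initial    0.01475    0.01395
  Change    -0.01385    0.01385
  Equil   9.0180e-04     0.0278
  solve Keq expr → x = 0.004616; check Q = 2.9290e+04
Then add 0.0343 M of X.
Step 2:
                   X          E
  Initial     0.0352     0.0278
  Change    -0.03322    0.03322
  Equil      0.00198    0.06102
  solve Keq expr → x = 0.01107; check Q = 2.9290e+04
Then change container volume by factor 1.5 (V_new/V_old).
Step 3:
                   X          E
  Initial    0.00132    0.04068
  Change           0          0
  Equil      0.00132    0.04068
  solve Keq expr → x = 0; check Q = 2.9290e+04

Direction: no net shift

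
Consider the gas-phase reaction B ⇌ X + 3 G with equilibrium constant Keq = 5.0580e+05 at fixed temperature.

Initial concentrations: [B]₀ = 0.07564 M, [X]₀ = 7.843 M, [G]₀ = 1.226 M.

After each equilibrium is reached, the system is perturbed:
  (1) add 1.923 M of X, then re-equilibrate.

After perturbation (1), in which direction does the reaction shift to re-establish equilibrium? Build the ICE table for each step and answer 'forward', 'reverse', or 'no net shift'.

Q₀ = 191.1 vs Keq = 5.0580e+05 ⇒ Q<K, forward
Step 1:
                    B           X           G
  init        0.07564       7.843       1.226
  Δ          -0.07559     0.07559      0.2268
  eq       4.8003e-05       7.919       1.453
  solve Keq expr → x = 0.07559; check Q = 5.0580e+05
Then add 1.923 M of X.
Step 2:
                    B           X           G
  init     4.8003e-05       9.842       1.453
  Δ        1.1653e-05 -1.1653e-05 -3.4959e-05
  eq       5.9656e-05       9.842       1.453
  solve Keq expr → x = -1.1653e-05; check Q = 5.0580e+05

Direction: reverse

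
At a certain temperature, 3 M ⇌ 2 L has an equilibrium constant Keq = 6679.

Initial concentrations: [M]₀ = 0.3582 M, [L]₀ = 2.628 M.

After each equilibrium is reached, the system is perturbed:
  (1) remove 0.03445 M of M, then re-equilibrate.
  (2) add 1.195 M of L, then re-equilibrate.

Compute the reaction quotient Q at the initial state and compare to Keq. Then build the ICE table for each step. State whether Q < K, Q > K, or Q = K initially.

Q₀ = 150.3 vs Keq = 6679 ⇒ Q<K, forward
Step 1:
                  M         L
  Initial    0.3582     2.628
  Change    -0.2528    0.1685
  Equil      0.1054     2.797
  solve Keq expr → x = 0.08427; check Q = 6679
Then remove 0.03445 M of M.
Step 2:
                  M         L
  Initial   0.07095     2.797
  Change    0.03388  -0.02259
  Equil      0.1048     2.774
  solve Keq expr → x = -0.01129; check Q = 6679
Then add 1.195 M of L.
Step 3:
                  M         L
  Initial    0.1048     3.969
  Change    0.02786  -0.01858
  Equil      0.1327      3.95
  solve Keq expr → x = -0.009288; check Q = 6679

Q₀ = 150.3; Q < K (proceeds forward)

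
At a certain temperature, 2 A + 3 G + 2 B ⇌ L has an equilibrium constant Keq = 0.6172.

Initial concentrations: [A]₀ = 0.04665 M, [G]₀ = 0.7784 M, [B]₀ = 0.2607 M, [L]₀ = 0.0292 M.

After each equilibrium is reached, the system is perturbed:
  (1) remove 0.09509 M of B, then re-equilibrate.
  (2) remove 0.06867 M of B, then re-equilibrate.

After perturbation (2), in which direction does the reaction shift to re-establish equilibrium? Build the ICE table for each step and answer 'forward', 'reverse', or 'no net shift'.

Q₀ = 418.6 vs Keq = 0.6172 ⇒ Q>K, reverse
Step 1:
                    A           G           B           L
  Initial     0.04665      0.7784      0.2607      0.0292
  Change      0.05752     0.08628     0.05752    -0.02876
  Equil        0.1042      0.8647      0.3182  4.3850e-04
  solve Keq expr → x = -0.02876; check Q = 0.6172
Then remove 0.09509 M of B.
Step 2:
                    A           G           B           L
  Initial      0.1042      0.8647      0.2231  4.3850e-04
  Change   4.3946e-04  6.5919e-04  4.3946e-04 -2.1973e-04
  Equil        0.1046      0.8653      0.2236  2.1877e-04
  solve Keq expr → x = -2.1973e-04; check Q = 0.6172
Then remove 0.06867 M of B.
Step 3:
                    A           G           B           L
  Initial      0.1046      0.8653      0.1549  2.1877e-04
  Change   2.2573e-04  3.3860e-04  2.2573e-04 -1.1287e-04
  Equil        0.1048      0.8657      0.1551  1.0591e-04
  solve Keq expr → x = -1.1287e-04; check Q = 0.6172

Direction: reverse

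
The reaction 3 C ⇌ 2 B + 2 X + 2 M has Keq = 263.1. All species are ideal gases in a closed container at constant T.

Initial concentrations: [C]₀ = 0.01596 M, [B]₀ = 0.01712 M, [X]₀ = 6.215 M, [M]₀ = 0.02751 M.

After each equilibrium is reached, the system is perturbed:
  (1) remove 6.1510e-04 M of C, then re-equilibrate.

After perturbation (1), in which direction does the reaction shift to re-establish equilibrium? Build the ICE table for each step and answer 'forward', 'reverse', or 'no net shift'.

Direction: reverse

Q₀ = 2.108 vs Keq = 263.1 ⇒ Q<K, forward
Step 1:
                   C          B          X          M
  I          0.01596    0.01712      6.215    0.02751
  C         -0.01119   0.007458   0.007458   0.007458
  E         0.004773    0.02458      6.222    0.03497
  solve Keq expr → x = 0.003729; check Q = 263.1
Then remove 6.1510e-04 M of C.
Step 2:
                   C          B          X          M
  I         0.004157    0.02458      6.222    0.03497
  C       5.3626e-04 -3.5751e-04 -3.5751e-04 -3.5751e-04
  E         0.004694    0.02422      6.222    0.03461
  solve Keq expr → x = -1.7875e-04; check Q = 263.1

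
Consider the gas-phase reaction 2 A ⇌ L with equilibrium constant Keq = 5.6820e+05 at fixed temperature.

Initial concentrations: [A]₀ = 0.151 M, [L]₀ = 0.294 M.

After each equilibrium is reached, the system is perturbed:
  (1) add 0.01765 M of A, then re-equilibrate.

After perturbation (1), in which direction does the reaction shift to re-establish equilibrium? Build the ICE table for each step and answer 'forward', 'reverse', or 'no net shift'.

Q₀ = 12.89 vs Keq = 5.6820e+05 ⇒ Q<K, forward
Step 1:
                    A           L
  init          0.151       0.294
  Δ           -0.1502      0.0751
  eq       8.0597e-04      0.3691
  solve Keq expr → x = 0.0751; check Q = 5.6820e+05
Then add 0.01765 M of A.
Step 2:
                    A           L
  init        0.01846      0.3691
  Δ          -0.01764     0.00882
  eq       8.1554e-04      0.3779
  solve Keq expr → x = 0.00882; check Q = 5.6820e+05

Direction: forward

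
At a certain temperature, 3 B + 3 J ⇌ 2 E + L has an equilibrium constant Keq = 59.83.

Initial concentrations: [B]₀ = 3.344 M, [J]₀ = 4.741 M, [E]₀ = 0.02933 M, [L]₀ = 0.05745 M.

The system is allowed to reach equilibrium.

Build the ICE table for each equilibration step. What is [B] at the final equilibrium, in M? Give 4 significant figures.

[B]_eq = 0.2591 M

Q₀ = 1.2402e-08 vs Keq = 59.83 ⇒ Q<K, forward
Step 1:
                    B           J           E           L
  I             3.344       4.741     0.02933     0.05745
  C            -3.085      -3.085       2.057       1.028
  E            0.2591       1.656       2.086       1.086
  solve Keq expr → x = 1.028; check Q = 59.83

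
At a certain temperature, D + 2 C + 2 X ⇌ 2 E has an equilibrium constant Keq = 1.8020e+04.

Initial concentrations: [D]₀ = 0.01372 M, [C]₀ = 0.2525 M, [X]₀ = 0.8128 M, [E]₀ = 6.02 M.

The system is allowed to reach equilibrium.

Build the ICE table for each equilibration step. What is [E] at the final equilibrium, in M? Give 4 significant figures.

Q₀ = 6.2712e+04 vs Keq = 1.8020e+04 ⇒ Q>K, reverse
Step 1:
                    D           C           X           E
  init        0.01372      0.2525      0.8128        6.02
  Δ           0.01887     0.03774     0.03774    -0.03774
  eq          0.03259      0.2902      0.8505       5.982
  solve Keq expr → x = -0.01887; check Q = 1.8020e+04

[E]_eq = 5.982 M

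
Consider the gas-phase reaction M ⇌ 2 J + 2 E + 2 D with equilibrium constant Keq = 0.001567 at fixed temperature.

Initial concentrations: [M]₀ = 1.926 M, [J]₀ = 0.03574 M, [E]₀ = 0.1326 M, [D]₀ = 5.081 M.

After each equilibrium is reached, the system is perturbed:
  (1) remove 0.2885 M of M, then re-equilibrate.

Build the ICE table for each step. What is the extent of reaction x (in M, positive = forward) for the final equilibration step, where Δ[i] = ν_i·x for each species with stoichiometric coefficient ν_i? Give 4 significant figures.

x = -0.001843 M

Q₀ = 3.0105e-04 vs Keq = 0.001567 ⇒ Q<K, forward
Step 1:
                   M          J          E          D
  Initial      1.926    0.03574     0.1326      5.081
  Change    -0.01504    0.03008    0.03008    0.03008
  Equil        1.911    0.06582     0.1627      5.111
  solve Keq expr → x = 0.01504; check Q = 0.001567
Then remove 0.2885 M of M.
Step 2:
                   M          J          E          D
  Initial      1.622    0.06582     0.1627      5.111
  Change    0.001843  -0.003685  -0.003685  -0.003685
  Equil        1.624    0.06213      0.159      5.107
  solve Keq expr → x = -0.001843; check Q = 0.001567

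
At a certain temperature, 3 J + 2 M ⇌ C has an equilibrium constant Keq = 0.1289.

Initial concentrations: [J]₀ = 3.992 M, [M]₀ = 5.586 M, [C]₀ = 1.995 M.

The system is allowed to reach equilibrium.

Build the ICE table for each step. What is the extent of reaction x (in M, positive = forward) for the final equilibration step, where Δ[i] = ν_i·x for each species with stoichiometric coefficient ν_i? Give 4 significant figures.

x = 0.9368 M

Q₀ = 0.001005 vs Keq = 0.1289 ⇒ Q<K, forward
Step 1:
                  J         M         C
  Initial     3.992     5.586     1.995
  Change      -2.81    -1.874    0.9368
  Equil       1.182     3.712     2.932
  solve Keq expr → x = 0.9368; check Q = 0.1289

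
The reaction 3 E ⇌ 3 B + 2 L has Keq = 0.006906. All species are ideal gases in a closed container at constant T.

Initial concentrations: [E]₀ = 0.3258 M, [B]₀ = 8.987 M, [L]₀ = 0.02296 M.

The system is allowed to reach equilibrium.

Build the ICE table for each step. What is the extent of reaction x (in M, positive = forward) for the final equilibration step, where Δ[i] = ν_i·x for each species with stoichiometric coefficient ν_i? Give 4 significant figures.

x = -0.01115 M

Q₀ = 11.06 vs Keq = 0.006906 ⇒ Q>K, reverse
Step 1:
                   E          B          L
  Initial     0.3258      8.987    0.02296
  Change     0.03344   -0.03344   -0.02229
  Equil       0.3592      8.954 6.6787e-04
  solve Keq expr → x = -0.01115; check Q = 0.006906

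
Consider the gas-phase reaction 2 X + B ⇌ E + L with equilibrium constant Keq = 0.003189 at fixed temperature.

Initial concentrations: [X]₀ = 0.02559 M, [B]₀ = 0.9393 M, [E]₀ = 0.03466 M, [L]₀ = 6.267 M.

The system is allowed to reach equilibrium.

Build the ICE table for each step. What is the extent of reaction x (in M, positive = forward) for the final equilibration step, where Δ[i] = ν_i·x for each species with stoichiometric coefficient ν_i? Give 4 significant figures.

x = -0.03466 M

Q₀ = 353.1 vs Keq = 0.003189 ⇒ Q>K, reverse
Step 1:
                   X          B          E          L
  init       0.02559     0.9393    0.03466      6.267
  Δ          0.06931    0.03466   -0.03466   -0.03466
  eq          0.0949      0.974 4.4883e-06      6.232
  solve Keq expr → x = -0.03466; check Q = 0.003189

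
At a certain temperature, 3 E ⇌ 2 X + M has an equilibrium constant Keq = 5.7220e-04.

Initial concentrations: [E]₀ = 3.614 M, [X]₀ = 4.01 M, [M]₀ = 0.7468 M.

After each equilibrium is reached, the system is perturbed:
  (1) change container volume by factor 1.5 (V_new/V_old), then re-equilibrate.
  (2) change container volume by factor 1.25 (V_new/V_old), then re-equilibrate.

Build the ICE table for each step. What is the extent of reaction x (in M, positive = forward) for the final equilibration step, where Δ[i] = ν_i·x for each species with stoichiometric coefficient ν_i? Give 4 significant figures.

x = 0 M

Q₀ = 0.2544 vs Keq = 5.7220e-04 ⇒ Q>K, reverse
Step 1:
                    E           X           M
  init          3.614        4.01      0.7468
  Δ             2.189      -1.459     -0.7296
  eq            5.803       2.551     0.01718
  solve Keq expr → x = -0.7296; check Q = 5.7220e-04
Then change container volume by factor 1.5 (V_new/V_old).
Step 2:
                    E           X           M
  init          3.869       1.701     0.01146
  Δ                 0           0           0
  eq            3.869       1.701     0.01146
  solve Keq expr → x = 0; check Q = 5.7220e-04
Then change container volume by factor 1.25 (V_new/V_old).
Step 3:
                    E           X           M
  init          3.095        1.36    0.009165
  Δ                 0           0           0
  eq            3.095        1.36    0.009165
  solve Keq expr → x = 0; check Q = 5.7220e-04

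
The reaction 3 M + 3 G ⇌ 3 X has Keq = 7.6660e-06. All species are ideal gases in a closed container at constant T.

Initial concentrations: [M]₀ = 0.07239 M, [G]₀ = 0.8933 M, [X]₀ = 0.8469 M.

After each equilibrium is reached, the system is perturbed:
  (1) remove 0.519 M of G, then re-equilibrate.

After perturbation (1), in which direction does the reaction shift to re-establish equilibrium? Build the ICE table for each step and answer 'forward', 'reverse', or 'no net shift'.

Q₀ = 2246 vs Keq = 7.6660e-06 ⇒ Q>K, reverse
Step 1:
                    M           G           X
  I           0.07239      0.8933      0.8469
  C            0.8169      0.8169     -0.8169
  E            0.8893        1.71     0.02999
  solve Keq expr → x = -0.2723; check Q = 7.6660e-06
Then remove 0.519 M of G.
Step 2:
                    M           G           X
  I            0.8893       1.191     0.02999
  C          0.008741    0.008741   -0.008741
  E             0.898         1.2     0.02125
  solve Keq expr → x = -0.002914; check Q = 7.6660e-06

Direction: reverse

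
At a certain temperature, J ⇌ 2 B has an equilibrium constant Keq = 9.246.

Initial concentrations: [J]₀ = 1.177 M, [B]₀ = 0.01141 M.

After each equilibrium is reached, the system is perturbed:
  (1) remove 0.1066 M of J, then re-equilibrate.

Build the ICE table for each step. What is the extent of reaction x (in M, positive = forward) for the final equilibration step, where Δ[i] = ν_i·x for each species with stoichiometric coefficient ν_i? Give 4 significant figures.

x = -0.06203 M

Q₀ = 1.1061e-04 vs Keq = 9.246 ⇒ Q<K, forward
Step 1:
                  J         B
  init        1.177   0.01141
  Δ         -0.8559     1.712
  eq         0.3211     1.723
  solve Keq expr → x = 0.8559; check Q = 9.246
Then remove 0.1066 M of J.
Step 2:
                  J         B
  init       0.2145     1.723
  Δ         0.06203   -0.1241
  eq         0.2766     1.599
  solve Keq expr → x = -0.06203; check Q = 9.246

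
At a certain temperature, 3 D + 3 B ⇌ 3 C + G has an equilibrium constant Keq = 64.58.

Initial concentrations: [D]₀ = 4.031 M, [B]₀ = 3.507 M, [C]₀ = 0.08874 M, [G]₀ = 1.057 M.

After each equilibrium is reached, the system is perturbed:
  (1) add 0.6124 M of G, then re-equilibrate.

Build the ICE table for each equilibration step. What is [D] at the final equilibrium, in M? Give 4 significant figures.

[D]_eq = 1.282 M

Q₀ = 2.6145e-07 vs Keq = 64.58 ⇒ Q<K, forward
Step 1:
                   D          B          C          G
  Initial      4.031      3.507    0.08874      1.057
  Change      -2.785     -2.785      2.785     0.9282
  Equil        1.246     0.7223      2.873      1.985
  solve Keq expr → x = 0.9282; check Q = 64.58
Then add 0.6124 M of G.
Step 2:
                   D          B          C          G
  Initial      1.246     0.7223      2.873      2.598
  Change     0.03534    0.03534   -0.03534   -0.01178
  Equil        1.282     0.7576      2.838      2.586
  solve Keq expr → x = -0.01178; check Q = 64.58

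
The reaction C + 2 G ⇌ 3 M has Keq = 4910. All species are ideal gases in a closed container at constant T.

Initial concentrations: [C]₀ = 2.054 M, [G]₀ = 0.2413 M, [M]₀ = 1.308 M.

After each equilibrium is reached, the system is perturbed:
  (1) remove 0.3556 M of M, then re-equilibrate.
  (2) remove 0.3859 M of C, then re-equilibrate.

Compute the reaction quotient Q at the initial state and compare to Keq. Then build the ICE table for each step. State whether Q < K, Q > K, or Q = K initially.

Q₀ = 18.71; Q < K (proceeds forward)

Q₀ = 18.71 vs Keq = 4910 ⇒ Q<K, forward
Step 1:
                    C           G           M
  Initial       2.054      0.2413       1.308
  Change      -0.1099     -0.2198      0.3298
  Equil         1.944     0.02145       1.638
  solve Keq expr → x = 0.1099; check Q = 4910
Then remove 0.3556 M of M.
Step 2:
                    C           G           M
  Initial       1.944     0.02145       1.282
  Change    -0.003206   -0.006413    0.009619
  Equil         1.941     0.01504       1.292
  solve Keq expr → x = 0.003206; check Q = 4910
Then remove 0.3859 M of C.
Step 3:
                    C           G           M
  Initial       1.555     0.01504       1.292
  Change   8.5418e-04    0.001708   -0.002563
  Equil         1.556     0.01675       1.289
  solve Keq expr → x = -8.5418e-04; check Q = 4910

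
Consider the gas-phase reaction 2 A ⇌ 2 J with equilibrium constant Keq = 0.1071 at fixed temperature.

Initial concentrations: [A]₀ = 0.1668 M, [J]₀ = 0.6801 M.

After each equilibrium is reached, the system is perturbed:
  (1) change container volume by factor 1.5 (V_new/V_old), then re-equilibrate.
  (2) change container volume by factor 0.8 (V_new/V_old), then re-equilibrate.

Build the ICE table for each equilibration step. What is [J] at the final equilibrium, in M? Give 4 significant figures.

[J]_eq = 0.174 M

Q₀ = 16.62 vs Keq = 0.1071 ⇒ Q>K, reverse
Step 1:
                    A           J
  Initial      0.1668      0.6801
  Change       0.4713     -0.4713
  Equil        0.6381      0.2088
  solve Keq expr → x = -0.2356; check Q = 0.1071
Then change container volume by factor 1.5 (V_new/V_old).
Step 2:
                    A           J
  Initial      0.4254      0.1392
  Change            0           0
  Equil        0.4254      0.1392
  solve Keq expr → x = 0; check Q = 0.1071
Then change container volume by factor 0.8 (V_new/V_old).
Step 3:
                    A           J
  Initial      0.5317       0.174
  Change            0           0
  Equil        0.5317       0.174
  solve Keq expr → x = 0; check Q = 0.1071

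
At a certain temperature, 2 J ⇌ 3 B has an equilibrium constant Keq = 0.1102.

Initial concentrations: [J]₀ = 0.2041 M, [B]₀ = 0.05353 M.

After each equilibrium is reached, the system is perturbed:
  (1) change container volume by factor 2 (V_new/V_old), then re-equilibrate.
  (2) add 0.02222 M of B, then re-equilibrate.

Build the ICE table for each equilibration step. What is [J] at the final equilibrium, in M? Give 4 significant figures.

[J]_eq = 0.07691 M

Q₀ = 0.003682 vs Keq = 0.1102 ⇒ Q<K, forward
Step 1:
                  J         B
  I          0.2041   0.05353
  C        -0.05442   0.08163
  E          0.1497    0.1352
  solve Keq expr → x = 0.02721; check Q = 0.1102
Then change container volume by factor 2 (V_new/V_old).
Step 2:
                  J         B
  I         0.07484   0.06758
  C       -0.007731    0.0116
  E         0.06711   0.07917
  solve Keq expr → x = 0.003865; check Q = 0.1102
Then add 0.02222 M of B.
Step 3:
                  J         B
  I         0.06711    0.1014
  C        0.009795  -0.01469
  E         0.07691    0.0867
  solve Keq expr → x = -0.004897; check Q = 0.1102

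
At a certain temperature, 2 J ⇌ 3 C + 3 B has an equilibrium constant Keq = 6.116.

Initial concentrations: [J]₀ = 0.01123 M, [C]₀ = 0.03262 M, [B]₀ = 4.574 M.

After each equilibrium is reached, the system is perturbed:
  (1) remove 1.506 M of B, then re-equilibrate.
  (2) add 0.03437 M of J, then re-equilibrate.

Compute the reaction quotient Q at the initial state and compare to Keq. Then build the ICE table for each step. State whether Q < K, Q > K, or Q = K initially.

Q₀ = 26.34; Q > K (proceeds reverse)

Q₀ = 26.34 vs Keq = 6.116 ⇒ Q>K, reverse
Step 1:
                    J           C           B
  I           0.01123     0.03262       4.574
  C          0.004785   -0.007178   -0.007178
  E           0.01602     0.02544       4.567
  solve Keq expr → x = -0.002393; check Q = 6.116
Then remove 1.506 M of B.
Step 2:
                    J           C           B
  I           0.01602     0.02544       3.061
  C          -0.00395    0.005926    0.005926
  E           0.01206     0.03137       3.067
  solve Keq expr → x = 0.001975; check Q = 6.116
Then add 0.03437 M of J.
Step 3:
                    J           C           B
  I           0.04643     0.03137       3.067
  C          -0.01683     0.02524     0.02524
  E           0.02961     0.05661       3.092
  solve Keq expr → x = 0.008413; check Q = 6.116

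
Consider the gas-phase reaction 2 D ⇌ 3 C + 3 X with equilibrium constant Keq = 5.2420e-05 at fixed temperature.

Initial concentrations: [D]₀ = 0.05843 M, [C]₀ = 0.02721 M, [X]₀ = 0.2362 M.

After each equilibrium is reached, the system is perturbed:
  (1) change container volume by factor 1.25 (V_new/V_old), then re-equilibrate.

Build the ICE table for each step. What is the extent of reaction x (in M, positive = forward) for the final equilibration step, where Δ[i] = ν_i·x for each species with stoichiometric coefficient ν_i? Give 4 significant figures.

x = 0.001648 M

Q₀ = 7.7760e-05 vs Keq = 5.2420e-05 ⇒ Q>K, reverse
Step 1:
                  D         C         X
  I         0.05843   0.02721    0.2362
  C        0.001739 -0.002609 -0.002609
  E         0.06017    0.0246    0.2336
  solve Keq expr → x = -8.6956e-04; check Q = 5.2420e-05
Then change container volume by factor 1.25 (V_new/V_old).
Step 2:
                  D         C         X
  I         0.04814   0.01968    0.1869
  C       -0.003296  0.004944  0.004944
  E         0.04484   0.02463    0.1918
  solve Keq expr → x = 0.001648; check Q = 5.2420e-05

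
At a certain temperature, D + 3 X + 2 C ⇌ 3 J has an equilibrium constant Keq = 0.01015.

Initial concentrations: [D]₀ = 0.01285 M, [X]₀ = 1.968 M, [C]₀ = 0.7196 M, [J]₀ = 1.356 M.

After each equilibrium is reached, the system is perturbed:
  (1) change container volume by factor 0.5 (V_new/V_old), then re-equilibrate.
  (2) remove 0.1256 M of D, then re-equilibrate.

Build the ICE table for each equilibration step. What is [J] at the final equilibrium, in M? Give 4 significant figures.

[J]_eq = 1.392 M

Q₀ = 49.16 vs Keq = 0.01015 ⇒ Q>K, reverse
Step 1:
                    D           X           C           J
  init        0.01285       1.968      0.7196       1.356
  Δ            0.2888      0.8664      0.5776     -0.8664
  eq           0.3017       2.834       1.297      0.4896
  solve Keq expr → x = -0.2888; check Q = 0.01015
Then change container volume by factor 0.5 (V_new/V_old).
Step 2:
                    D           X           C           J
  init         0.6033       5.669       2.594      0.9791
  Δ           -0.1638     -0.4915     -0.3277      0.4915
  eq           0.4395       5.177       2.267       1.471
  solve Keq expr → x = 0.1638; check Q = 0.01015
Then remove 0.1256 M of D.
Step 3:
                    D           X           C           J
  init         0.3139       5.177       2.267       1.471
  Δ           0.02626     0.07877     0.05251    -0.07877
  eq           0.3401       5.256       2.319       1.392
  solve Keq expr → x = -0.02626; check Q = 0.01015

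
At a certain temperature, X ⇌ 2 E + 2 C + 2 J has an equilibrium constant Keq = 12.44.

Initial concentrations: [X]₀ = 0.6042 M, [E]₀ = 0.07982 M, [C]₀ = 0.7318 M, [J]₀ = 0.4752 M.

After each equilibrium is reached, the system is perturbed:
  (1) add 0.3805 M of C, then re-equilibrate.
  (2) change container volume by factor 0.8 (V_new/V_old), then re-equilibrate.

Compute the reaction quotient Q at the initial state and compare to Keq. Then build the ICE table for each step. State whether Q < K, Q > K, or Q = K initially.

Q₀ = 0.001275 vs Keq = 12.44 ⇒ Q<K, forward
Step 1:
                  X         E         C         J
  init       0.6042   0.07982    0.7318    0.4752
  Δ         -0.3901    0.7801    0.7801    0.7801
  eq         0.2141    0.8599     1.512     1.255
  solve Keq expr → x = 0.3901; check Q = 12.44
Then add 0.3805 M of C.
Step 2:
                  X         E         C         J
  init       0.2141    0.8599     1.892     1.255
  Δ         0.03074  -0.06148  -0.06148  -0.06148
  eq         0.2449    0.7985     1.831     1.194
  solve Keq expr → x = -0.03074; check Q = 12.44
Then change container volume by factor 0.8 (V_new/V_old).
Step 3:
                  X         E         C         J
  init       0.3061    0.9981     2.289     1.492
  Δ         0.09318   -0.1864   -0.1864   -0.1864
  eq         0.3993    0.8117     2.102     1.306
  solve Keq expr → x = -0.09318; check Q = 12.44

Q₀ = 0.001275; Q < K (proceeds forward)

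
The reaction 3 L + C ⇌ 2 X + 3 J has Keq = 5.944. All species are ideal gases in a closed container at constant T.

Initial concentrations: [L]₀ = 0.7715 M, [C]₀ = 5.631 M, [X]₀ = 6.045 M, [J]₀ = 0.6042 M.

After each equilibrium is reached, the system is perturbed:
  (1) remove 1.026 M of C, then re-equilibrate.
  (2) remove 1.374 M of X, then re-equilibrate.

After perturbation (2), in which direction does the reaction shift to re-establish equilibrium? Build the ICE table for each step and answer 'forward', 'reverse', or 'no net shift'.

Q₀ = 3.117 vs Keq = 5.944 ⇒ Q<K, forward
Step 1:
                   L          C          X          J
  init        0.7715      5.631      6.045     0.6042
  Δ         -0.07131   -0.02377    0.04754    0.07131
  eq          0.7002      5.607      6.093     0.6755
  solve Keq expr → x = 0.02377; check Q = 5.944
Then remove 1.026 M of C.
Step 2:
                   L          C          X          J
  init        0.7002      4.581      6.093     0.6755
  Δ          0.02239   0.007464   -0.01493   -0.02239
  eq          0.7226      4.589      6.078     0.6531
  solve Keq expr → x = -0.007464; check Q = 5.944
Then remove 1.374 M of X.
Step 3:
                   L          C          X          J
  init        0.7226      4.589      4.704     0.6531
  Δ         -0.05643   -0.01881    0.03762    0.05643
  eq          0.6662       4.57      4.741     0.7095
  solve Keq expr → x = 0.01881; check Q = 5.944

Direction: forward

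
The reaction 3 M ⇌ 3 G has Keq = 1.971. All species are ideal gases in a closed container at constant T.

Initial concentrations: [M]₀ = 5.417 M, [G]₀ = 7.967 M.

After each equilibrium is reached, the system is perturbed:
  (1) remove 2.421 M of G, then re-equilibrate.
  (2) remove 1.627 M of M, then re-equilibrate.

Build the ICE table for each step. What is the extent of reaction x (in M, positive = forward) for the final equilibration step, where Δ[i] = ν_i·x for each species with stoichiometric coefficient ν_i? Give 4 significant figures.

x = -0.3017 M

Q₀ = 3.181 vs Keq = 1.971 ⇒ Q>K, reverse
Step 1:
                    M           G
  I             5.417       7.967
  C            0.5214     -0.5214
  E             5.938       7.446
  solve Keq expr → x = -0.1738; check Q = 1.971
Then remove 2.421 M of G.
Step 2:
                    M           G
  I             5.938       5.025
  C            -1.074       1.074
  E             4.864       6.099
  solve Keq expr → x = 0.3581; check Q = 1.971
Then remove 1.627 M of M.
Step 3:
                    M           G
  I             3.237       6.099
  C            0.9051     -0.9051
  E             4.142       5.194
  solve Keq expr → x = -0.3017; check Q = 1.971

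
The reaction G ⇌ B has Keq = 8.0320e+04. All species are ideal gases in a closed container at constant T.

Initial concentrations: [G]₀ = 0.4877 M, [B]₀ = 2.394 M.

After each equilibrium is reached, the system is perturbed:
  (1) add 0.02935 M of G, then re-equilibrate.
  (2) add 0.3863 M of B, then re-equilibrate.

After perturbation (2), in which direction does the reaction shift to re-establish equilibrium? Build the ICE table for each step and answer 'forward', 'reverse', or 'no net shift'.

Direction: reverse

Q₀ = 4.909 vs Keq = 8.0320e+04 ⇒ Q<K, forward
Step 1:
                  G         B
  Initial    0.4877     2.394
  Change    -0.4877    0.4877
  Equil   3.5877e-05     2.882
  solve Keq expr → x = 0.4877; check Q = 8.0320e+04
Then add 0.02935 M of G.
Step 2:
                  G         B
  Initial   0.02939     2.882
  Change   -0.02935   0.02935
  Equil   3.6243e-05     2.911
  solve Keq expr → x = 0.02935; check Q = 8.0320e+04
Then add 0.3863 M of B.
Step 3:
                  G         B
  Initial 3.6243e-05     3.297
  Change  4.8095e-06 -4.8095e-06
  Equil   4.1052e-05     3.297
  solve Keq expr → x = -4.8095e-06; check Q = 8.0320e+04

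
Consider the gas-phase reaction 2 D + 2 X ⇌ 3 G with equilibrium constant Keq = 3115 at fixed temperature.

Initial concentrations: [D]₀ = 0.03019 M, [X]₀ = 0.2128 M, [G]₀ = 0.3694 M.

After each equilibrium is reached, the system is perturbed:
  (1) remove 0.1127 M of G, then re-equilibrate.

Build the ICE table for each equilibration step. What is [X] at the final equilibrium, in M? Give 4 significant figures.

Q₀ = 1221 vs Keq = 3115 ⇒ Q<K, forward
Step 1:
                   D          X          G
  init       0.03019     0.2128     0.3694
  Δ        -0.009294  -0.009294    0.01394
  eq          0.0209     0.2035     0.3833
  solve Keq expr → x = 0.004647; check Q = 3115
Then remove 0.1127 M of G.
Step 2:
                   D          X          G
  init        0.0209     0.2035     0.2706
  Δ        -0.007258  -0.007258    0.01089
  eq         0.01364     0.1962     0.2815
  solve Keq expr → x = 0.003629; check Q = 3115

[X]_eq = 0.1962 M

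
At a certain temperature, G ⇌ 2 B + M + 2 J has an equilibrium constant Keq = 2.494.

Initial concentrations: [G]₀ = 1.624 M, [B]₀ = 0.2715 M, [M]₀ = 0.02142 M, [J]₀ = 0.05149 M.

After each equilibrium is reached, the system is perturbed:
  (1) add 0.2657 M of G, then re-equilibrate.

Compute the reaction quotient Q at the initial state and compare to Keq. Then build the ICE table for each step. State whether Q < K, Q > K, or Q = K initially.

Q₀ = 2.5776e-06; Q < K (proceeds forward)

Q₀ = 2.5776e-06 vs Keq = 2.494 ⇒ Q<K, forward
Step 1:
                  G         B         M         J
  Initial     1.624    0.2715   0.02142   0.05149
  Change    -0.6229     1.246    0.6229     1.246
  Equil       1.001     1.517    0.6443     1.297
  solve Keq expr → x = 0.6229; check Q = 2.494
Then add 0.2657 M of G.
Step 2:
                  G         B         M         J
  Initial     1.267     1.517    0.6443     1.297
  Change   -0.02973   0.05947   0.02973   0.05947
  Equil       1.237     1.577    0.6741     1.357
  solve Keq expr → x = 0.02973; check Q = 2.494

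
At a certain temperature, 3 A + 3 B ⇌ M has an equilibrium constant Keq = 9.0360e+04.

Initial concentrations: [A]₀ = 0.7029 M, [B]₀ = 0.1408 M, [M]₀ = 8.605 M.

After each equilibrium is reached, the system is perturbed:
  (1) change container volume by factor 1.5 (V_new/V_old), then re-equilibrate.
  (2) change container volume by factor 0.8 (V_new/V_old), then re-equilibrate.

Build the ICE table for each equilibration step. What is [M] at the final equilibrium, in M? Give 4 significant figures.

Q₀ = 8877 vs Keq = 9.0360e+04 ⇒ Q<K, forward
Step 1:
                  A         B         M
  I          0.7029    0.1408     8.605
  C        -0.06873  -0.06873   0.02291
  E          0.6342   0.07207     8.628
  solve Keq expr → x = 0.02291; check Q = 9.0360e+04
Then change container volume by factor 1.5 (V_new/V_old).
Step 2:
                  A         B         M
  I          0.4228   0.04805     5.752
  C         0.03846   0.03846  -0.01282
  E          0.4612    0.0865     5.739
  solve Keq expr → x = -0.01282; check Q = 9.0360e+04
Then change container volume by factor 0.8 (V_new/V_old).
Step 3:
                  A         B         M
  I          0.5765    0.1081     7.174
  C        -0.02952  -0.02952  0.009841
  E           0.547   0.07861     7.184
  solve Keq expr → x = 0.009841; check Q = 9.0360e+04

[M]_eq = 7.184 M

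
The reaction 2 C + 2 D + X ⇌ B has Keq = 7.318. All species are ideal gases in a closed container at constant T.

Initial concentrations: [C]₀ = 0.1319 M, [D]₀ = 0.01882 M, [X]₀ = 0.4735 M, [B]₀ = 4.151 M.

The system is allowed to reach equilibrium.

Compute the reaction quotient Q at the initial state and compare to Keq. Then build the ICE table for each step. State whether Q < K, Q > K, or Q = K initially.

Q₀ = 1.4227e+06; Q > K (proceeds reverse)

Q₀ = 1.4227e+06 vs Keq = 7.318 ⇒ Q>K, reverse
Step 1:
                  C         D         X         B
  I          0.1319   0.01882    0.4735     4.151
  C          0.8015    0.8015    0.4007   -0.4007
  E          0.9334    0.8203    0.8742      3.75
  solve Keq expr → x = -0.4007; check Q = 7.318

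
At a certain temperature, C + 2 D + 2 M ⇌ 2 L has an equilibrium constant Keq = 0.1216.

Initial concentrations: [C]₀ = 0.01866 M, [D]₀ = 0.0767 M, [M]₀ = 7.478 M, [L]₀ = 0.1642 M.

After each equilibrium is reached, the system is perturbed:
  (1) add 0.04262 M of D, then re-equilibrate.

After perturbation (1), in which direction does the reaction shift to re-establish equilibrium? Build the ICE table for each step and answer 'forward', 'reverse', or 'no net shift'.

Direction: forward

Q₀ = 4.392 vs Keq = 0.1216 ⇒ Q>K, reverse
Step 1:
                    C           D           M           L
  init        0.01866      0.0767       7.478      0.1642
  Δ           0.03616     0.07233     0.07233    -0.07233
  eq          0.05482       0.149        7.55     0.09187
  solve Keq expr → x = -0.03616; check Q = 0.1216
Then add 0.04262 M of D.
Step 2:
                    C           D           M           L
  init        0.05482      0.1916        7.55     0.09187
  Δ         -0.006111    -0.01222    -0.01222     0.01222
  eq          0.04871      0.1794       7.538      0.1041
  solve Keq expr → x = 0.006111; check Q = 0.1216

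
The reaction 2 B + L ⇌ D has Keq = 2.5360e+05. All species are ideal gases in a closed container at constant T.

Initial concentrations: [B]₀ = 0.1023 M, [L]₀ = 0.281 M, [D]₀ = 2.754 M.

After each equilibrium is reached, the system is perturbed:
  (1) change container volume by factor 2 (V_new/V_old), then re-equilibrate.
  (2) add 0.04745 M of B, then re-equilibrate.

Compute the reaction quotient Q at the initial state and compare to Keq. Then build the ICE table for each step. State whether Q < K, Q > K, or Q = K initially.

Q₀ = 936.5; Q < K (proceeds forward)

Q₀ = 936.5 vs Keq = 2.5360e+05 ⇒ Q<K, forward
Step 1:
                    B           L           D
  init         0.1023       0.281       2.754
  Δ          -0.09542    -0.04771     0.04771
  eq         0.006882      0.2333       2.802
  solve Keq expr → x = 0.04771; check Q = 2.5360e+05
Then change container volume by factor 2 (V_new/V_old).
Step 2:
                    B           L           D
  init       0.003441      0.1166       1.401
  Δ          0.003387    0.001694   -0.001694
  eq         0.006828      0.1183       1.399
  solve Keq expr → x = -0.001694; check Q = 2.5360e+05
Then add 0.04745 M of B.
Step 3:
                    B           L           D
  init        0.05428      0.1183       1.399
  Δ           -0.0466     -0.0233      0.0233
  eq         0.007682     0.09504       1.422
  solve Keq expr → x = 0.0233; check Q = 2.5360e+05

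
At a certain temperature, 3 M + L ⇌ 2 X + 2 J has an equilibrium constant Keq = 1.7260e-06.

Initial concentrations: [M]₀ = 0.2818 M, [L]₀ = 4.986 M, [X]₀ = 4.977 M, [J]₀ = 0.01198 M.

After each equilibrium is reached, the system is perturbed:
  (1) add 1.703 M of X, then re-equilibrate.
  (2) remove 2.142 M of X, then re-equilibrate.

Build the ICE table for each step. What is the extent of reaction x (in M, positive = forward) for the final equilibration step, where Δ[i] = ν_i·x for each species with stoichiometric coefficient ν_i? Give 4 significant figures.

Q₀ = 0.03186 vs Keq = 1.7260e-06 ⇒ Q>K, reverse
Step 1:
                    M           L           X           J
  I            0.2818       4.986       4.977     0.01198
  C           0.01782    0.005942    -0.01188    -0.01188
  E            0.2996       4.992       4.965  9.6960e-05
  solve Keq expr → x = -0.005942; check Q = 1.7260e-06
Then add 1.703 M of X.
Step 2:
                    M           L           X           J
  I            0.2996       4.992       6.668  9.6960e-05
  C        3.7124e-05  1.2375e-05 -2.4749e-05 -2.4749e-05
  E            0.2997       4.992       6.668  7.2211e-05
  solve Keq expr → x = -1.2375e-05; check Q = 1.7260e-06
Then remove 2.142 M of X.
Step 3:
                    M           L           X           J
  I            0.2997       4.992       4.526  7.2211e-05
  C       -5.1219e-05 -1.7073e-05  3.4146e-05  3.4146e-05
  E            0.2996       4.992       4.526  1.0636e-04
  solve Keq expr → x = 1.7073e-05; check Q = 1.7260e-06

x = 1.7073e-05 M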